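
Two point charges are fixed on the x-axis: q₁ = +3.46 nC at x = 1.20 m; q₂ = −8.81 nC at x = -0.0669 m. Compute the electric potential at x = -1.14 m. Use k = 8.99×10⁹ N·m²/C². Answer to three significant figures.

The total potential is the scalar sum of each charge's contribution, V = Σ kqᵢ/rᵢ.
Distances from the field point to each charge: r₁ = 2.34 m, r₂ = 1.07 m.
V = k[(3.46×10⁻⁹)/(2.34) + (-8.81×10⁻⁹)/(1.07)] = -60.5 V.

-60.5 V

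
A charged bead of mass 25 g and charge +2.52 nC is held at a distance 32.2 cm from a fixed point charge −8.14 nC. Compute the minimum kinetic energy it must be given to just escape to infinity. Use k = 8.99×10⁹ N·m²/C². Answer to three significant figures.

5.73×10⁻⁷ J

To just escape, total mechanical energy must reach zero at infinity: ½mv²_min + U = 0, so ½mv²_min = −U = |kQq|/r.
|U| = |kQq|/r = (8.99×10⁹ N·m²/C²)(8.14×10⁻⁹)(2.52×10⁻⁹)/(0.322) = 5.73×10⁻⁷ J.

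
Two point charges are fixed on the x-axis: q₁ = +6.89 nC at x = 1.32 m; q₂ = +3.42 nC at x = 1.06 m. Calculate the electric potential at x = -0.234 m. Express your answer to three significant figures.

63.6 V

The total potential is the scalar sum of each charge's contribution, V = Σ kqᵢ/rᵢ.
Distances from the field point to each charge: r₁ = 1.55 m, r₂ = 1.29 m.
V = k[(6.89×10⁻⁹)/(1.55) + (3.42×10⁻⁹)/(1.29)] = 63.6 V.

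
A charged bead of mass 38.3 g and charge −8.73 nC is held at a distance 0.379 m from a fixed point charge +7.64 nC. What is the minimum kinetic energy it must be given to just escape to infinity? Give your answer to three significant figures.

To just escape, total mechanical energy must reach zero at infinity: ½mv²_min + U = 0, so ½mv²_min = −U = |kQq|/r.
|U| = |kQq|/r = (8.99×10⁹ N·m²/C²)(7.64×10⁻⁹)(8.73×10⁻⁹)/(0.379) = 1.58×10⁻⁶ J.

1.58×10⁻⁶ J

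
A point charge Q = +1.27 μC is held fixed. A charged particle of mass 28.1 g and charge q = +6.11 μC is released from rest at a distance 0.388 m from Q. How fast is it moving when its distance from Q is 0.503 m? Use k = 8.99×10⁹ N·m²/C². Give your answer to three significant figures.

Only the electrostatic force acts, so mechanical energy is conserved: ½mv² = U₁ − U₂ = kQq(1/r₁ − 1/r₂).
U₁ − U₂ = (8.99×10⁹ N·m²/C²)(1.27×10⁻⁶ C)(6.11×10⁻⁶ C)(1/0.388 − 1/0.503) = 0.0411 J.
v = √(2·0.0411/0.0281) = 1.71 m/s.

1.71 m/s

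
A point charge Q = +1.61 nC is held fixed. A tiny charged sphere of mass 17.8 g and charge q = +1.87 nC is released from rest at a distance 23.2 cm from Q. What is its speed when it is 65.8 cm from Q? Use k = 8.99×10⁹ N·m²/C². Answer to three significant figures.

2.91×10⁻³ m/s

Only the electrostatic force acts, so mechanical energy is conserved: ½mv² = U₁ − U₂ = kQq(1/r₁ − 1/r₂).
U₁ − U₂ = (8.99×10⁹ N·m²/C²)(1.61×10⁻⁹ C)(1.87×10⁻⁹ C)(1/0.232 − 1/0.658) = 7.55×10⁻⁸ J.
v = √(2·7.55×10⁻⁸/0.0178) = 2.91×10⁻³ m/s.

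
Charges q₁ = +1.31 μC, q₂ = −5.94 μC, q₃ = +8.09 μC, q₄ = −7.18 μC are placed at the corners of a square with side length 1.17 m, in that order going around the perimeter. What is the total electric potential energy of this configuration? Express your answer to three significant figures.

-0.658 J

The assembly work is the sum of pairwise potential energies, U = Σ_{i<j} kqᵢqⱼ/rᵢⱼ.
The four side pairs have separation 1.17 m and the two diagonal pairs 1.65 m.
Summing all 6 pair terms gives U = -0.658 J.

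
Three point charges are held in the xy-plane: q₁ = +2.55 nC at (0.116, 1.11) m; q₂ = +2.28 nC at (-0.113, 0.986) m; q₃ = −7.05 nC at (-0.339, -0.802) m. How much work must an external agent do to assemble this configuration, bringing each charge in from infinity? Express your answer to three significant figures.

The assembly work is the sum of pairwise potential energies, U = Σ_{i<j} kqᵢqⱼ/rᵢⱼ.
Pair separations: r₁₂ = 0.260 m, r₁₃ = 1.97 m, r₂₃ = 1.80 m.
U = (2.01×10⁻⁷) + (-8.22×10⁻⁸) + (-8.02×10⁻⁸) = 3.83×10⁻⁸ J.

3.83×10⁻⁸ J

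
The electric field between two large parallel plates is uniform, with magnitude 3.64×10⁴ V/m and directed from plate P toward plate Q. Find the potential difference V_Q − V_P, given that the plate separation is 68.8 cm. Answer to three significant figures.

In a uniform field, potential decreases in the direction of E: ΔV = −E·d for a displacement d parallel to E.
Going from P to Q is a displacement of 68.8 cm along the field, so V_Q − V_P = −Ed = -2.50×10⁴ V.

-2.50×10⁴ V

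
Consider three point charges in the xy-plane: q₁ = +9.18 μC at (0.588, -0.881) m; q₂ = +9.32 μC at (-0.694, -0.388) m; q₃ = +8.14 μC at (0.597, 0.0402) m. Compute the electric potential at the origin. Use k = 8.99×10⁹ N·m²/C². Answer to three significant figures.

3.06×10⁵ V

The total potential is the scalar sum of each charge's contribution, V = Σ kqᵢ/rᵢ.
Distances from the field point to each charge: r₁ = 1.06 m, r₂ = 0.795 m, r₃ = 0.598 m.
V = k[(9.18×10⁻⁶)/(1.06) + (9.32×10⁻⁶)/(0.795) + (8.14×10⁻⁶)/(0.598)] = 3.06×10⁵ V.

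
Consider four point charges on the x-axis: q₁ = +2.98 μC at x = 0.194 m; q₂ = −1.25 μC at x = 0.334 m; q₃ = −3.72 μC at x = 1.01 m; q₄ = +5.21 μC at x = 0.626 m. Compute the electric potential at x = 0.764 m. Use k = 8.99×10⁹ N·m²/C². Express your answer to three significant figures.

2.24×10⁵ V

Electric potential is a scalar, so the contributions from each charge add algebraically: V = Σ kqᵢ/rᵢ.
Distances from the field point to each charge: r₁ = 0.570 m, r₂ = 0.430 m, r₃ = 0.246 m, r₄ = 0.138 m.
V = k[(2.98×10⁻⁶)/(0.570) + (-1.25×10⁻⁶)/(0.430) + (-3.72×10⁻⁶)/(0.246) + (5.21×10⁻⁶)/(0.138)] = 2.24×10⁵ V.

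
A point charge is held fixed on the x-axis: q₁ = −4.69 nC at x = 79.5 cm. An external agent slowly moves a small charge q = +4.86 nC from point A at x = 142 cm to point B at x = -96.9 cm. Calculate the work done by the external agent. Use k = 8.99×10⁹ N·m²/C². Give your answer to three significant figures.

2.12×10⁻⁷ J

For quasistatic motion the external work equals the change in potential energy: W_ext = qΔV = q(V_B − V_A).
At A: distance to the source charge is 0.625 m; V_A = kq₁/r = -67.5 V.
At B: distance to the source charge is 1.76 m; V_B = kq₁/r = -23.9 V.
ΔV = V_B − V_A = 43.6 V.
W_ext = qΔV = (4.86×10⁻⁹ C)(43.6 V) = 2.12×10⁻⁷ J.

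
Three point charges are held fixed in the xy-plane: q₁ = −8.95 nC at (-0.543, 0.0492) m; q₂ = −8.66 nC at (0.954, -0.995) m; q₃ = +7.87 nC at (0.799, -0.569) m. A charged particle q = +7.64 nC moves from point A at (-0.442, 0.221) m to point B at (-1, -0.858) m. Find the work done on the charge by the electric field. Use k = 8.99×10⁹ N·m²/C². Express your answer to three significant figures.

-2.43×10⁻⁶ J

The work done by the electric force is W_field = −ΔU = −q(V_B − V_A) = q(V_A − V_B).
At A: distances to the source charges are 0.199 m, 1.85 m, 1.47 m; V_A = Σ kqᵢ/rᵢ = -398 V.
At B: distances to the source charges are 1.02 m, 1.96 m, 1.82 m; V_B = Σ kqᵢ/rᵢ = -80.1 V.
ΔV = V_B − V_A = 318 V.
W_field = −qΔV = −(7.64×10⁻⁹ C)(318 V) = -2.43×10⁻⁶ J.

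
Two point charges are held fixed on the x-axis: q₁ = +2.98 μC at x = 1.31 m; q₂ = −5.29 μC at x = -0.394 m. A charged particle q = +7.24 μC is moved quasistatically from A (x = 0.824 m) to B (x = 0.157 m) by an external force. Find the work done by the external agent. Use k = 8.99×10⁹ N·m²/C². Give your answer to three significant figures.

For quasistatic motion the external work equals the change in potential energy: W_ext = qΔV = q(V_B − V_A).
At A: distances to the source charges are 0.486 m, 1.22 m; V_A = Σ kqᵢ/rᵢ = 1.61×10⁴ V.
At B: distances to the source charges are 1.15 m, 0.551 m; V_B = Σ kqᵢ/rᵢ = -6.31×10⁴ V.
ΔV = V_B − V_A = -7.92×10⁴ V.
W_ext = qΔV = (7.24×10⁻⁶ C)(-7.92×10⁴ V) = -0.573 J.

-0.573 J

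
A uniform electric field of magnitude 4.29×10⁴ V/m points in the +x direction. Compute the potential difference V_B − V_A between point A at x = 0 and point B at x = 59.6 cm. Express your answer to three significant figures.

-2.56×10⁴ V

In a uniform field, potential decreases in the direction of E: V_B − V_A = −E·Δx.
V_B − V_A = −(4.29×10⁴ V/m)(0.596 m) = -2.56×10⁴ V.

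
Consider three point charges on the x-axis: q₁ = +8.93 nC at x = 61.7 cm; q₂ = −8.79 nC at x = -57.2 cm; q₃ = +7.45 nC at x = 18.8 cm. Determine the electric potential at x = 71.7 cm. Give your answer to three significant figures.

Electric potential is a scalar, so the contributions from each charge add algebraically: V = Σ kqᵢ/rᵢ.
Distances from the field point to each charge: r₁ = 0.100 m, r₂ = 1.29 m, r₃ = 0.529 m.
V = k[(8.93×10⁻⁹)/(0.100) + (-8.79×10⁻⁹)/(1.29) + (7.45×10⁻⁹)/(0.529)] = 868 V.

868 V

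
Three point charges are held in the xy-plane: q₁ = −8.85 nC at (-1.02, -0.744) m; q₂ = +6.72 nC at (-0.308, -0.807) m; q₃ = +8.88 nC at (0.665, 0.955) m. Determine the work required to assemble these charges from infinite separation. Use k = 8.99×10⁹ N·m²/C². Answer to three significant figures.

The assembly work is the sum of pairwise potential energies, U = Σ_{i<j} kqᵢqⱼ/rᵢⱼ.
Pair separations: r₁₂ = 0.715 m, r₁₃ = 2.39 m, r₂₃ = 2.01 m.
U = (-7.48×10⁻⁷) + (-2.95×10⁻⁷) + (2.67×10⁻⁷) = -7.77×10⁻⁷ J.

-7.77×10⁻⁷ J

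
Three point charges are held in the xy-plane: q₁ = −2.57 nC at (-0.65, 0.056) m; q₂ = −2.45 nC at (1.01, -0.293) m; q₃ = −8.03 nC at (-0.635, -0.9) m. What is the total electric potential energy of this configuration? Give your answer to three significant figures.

The work to assemble the configuration equals its total potential energy, U = Σ kqᵢqⱼ/rᵢⱼ over all pairs.
Pair separations: r₁₂ = 1.70 m, r₁₃ = 0.956 m, r₂₃ = 1.75 m.
U = (3.34×10⁻⁸) + (1.94×10⁻⁷) + (1.01×10⁻⁷) = 3.28×10⁻⁷ J.

3.28×10⁻⁷ J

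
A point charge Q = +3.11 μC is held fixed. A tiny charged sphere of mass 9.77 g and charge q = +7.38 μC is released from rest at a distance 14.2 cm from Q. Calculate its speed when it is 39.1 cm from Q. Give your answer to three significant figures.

13.8 m/s

Only the electrostatic force acts, so mechanical energy is conserved: ½mv² = U₁ − U₂ = kQq(1/r₁ − 1/r₂).
U₁ − U₂ = (8.99×10⁹ N·m²/C²)(3.11×10⁻⁶ C)(7.38×10⁻⁶ C)(1/0.142 − 1/0.391) = 0.925 J.
v = √(2·0.925/9.77×10⁻³) = 13.8 m/s.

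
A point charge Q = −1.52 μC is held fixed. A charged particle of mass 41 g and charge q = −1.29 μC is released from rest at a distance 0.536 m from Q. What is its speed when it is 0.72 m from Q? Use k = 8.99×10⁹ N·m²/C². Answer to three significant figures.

Only the electrostatic force acts, so mechanical energy is conserved: ½mv² = U₁ − U₂ = kQq(1/r₁ − 1/r₂).
U₁ − U₂ = (8.99×10⁹ N·m²/C²)(-1.52×10⁻⁶ C)(-1.29×10⁻⁶ C)(1/0.536 − 1/0.720) = 8.40×10⁻³ J.
v = √(2·8.40×10⁻³/0.0410) = 0.640 m/s.

0.640 m/s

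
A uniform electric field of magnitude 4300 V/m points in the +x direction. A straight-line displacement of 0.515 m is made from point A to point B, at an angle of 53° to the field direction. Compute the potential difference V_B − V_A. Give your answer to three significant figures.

Only the component of displacement along E changes the potential: ΔV = −E·d·cosθ.
ΔV = −(4300 V/m)(0.515 m)cos53° = -1330 V.

-1330 V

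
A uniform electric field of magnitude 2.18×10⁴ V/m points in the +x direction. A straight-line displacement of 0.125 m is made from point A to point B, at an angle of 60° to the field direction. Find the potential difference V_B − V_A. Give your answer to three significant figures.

Only the component of displacement along E changes the potential: ΔV = −E·d·cosθ.
ΔV = −(2.18×10⁴ V/m)(0.125 m)cos60° = -1360 V.

-1360 V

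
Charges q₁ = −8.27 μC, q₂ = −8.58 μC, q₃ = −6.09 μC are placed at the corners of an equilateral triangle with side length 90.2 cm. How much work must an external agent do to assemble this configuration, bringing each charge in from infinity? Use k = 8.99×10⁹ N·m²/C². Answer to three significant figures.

The work to assemble the configuration equals its total potential energy, U = Σ kqᵢqⱼ/rᵢⱼ over all pairs.
All three pair separations equal the side length, 0.902 m.
U = (0.707) + (0.502) + (0.521) = 1.73 J.

1.73 J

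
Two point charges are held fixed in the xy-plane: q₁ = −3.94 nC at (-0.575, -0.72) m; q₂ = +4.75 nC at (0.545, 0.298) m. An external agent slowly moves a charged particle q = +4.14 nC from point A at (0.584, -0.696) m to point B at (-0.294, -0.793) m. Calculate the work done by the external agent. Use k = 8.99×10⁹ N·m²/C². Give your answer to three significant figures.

-4.28×10⁻⁷ J

For quasistatic motion the external work equals the change in potential energy: W_ext = qΔV = q(V_B − V_A).
At A: distances to the source charges are 1.16 m, 0.995 m; V_A = Σ kqᵢ/rᵢ = 12.4 V.
At B: distances to the source charges are 0.290 m, 1.38 m; V_B = Σ kqᵢ/rᵢ = -91.0 V.
ΔV = V_B − V_A = -103 V.
W_ext = qΔV = (4.14×10⁻⁹ C)(-103 V) = -4.28×10⁻⁷ J.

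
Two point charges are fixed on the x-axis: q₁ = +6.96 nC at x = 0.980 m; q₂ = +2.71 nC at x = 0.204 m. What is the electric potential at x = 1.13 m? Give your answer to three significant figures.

443 V

The total potential is the scalar sum of each charge's contribution, V = Σ kqᵢ/rᵢ.
Distances from the field point to each charge: r₁ = 0.150 m, r₂ = 0.926 m.
V = k[(6.96×10⁻⁹)/(0.150) + (2.71×10⁻⁹)/(0.926)] = 443 V.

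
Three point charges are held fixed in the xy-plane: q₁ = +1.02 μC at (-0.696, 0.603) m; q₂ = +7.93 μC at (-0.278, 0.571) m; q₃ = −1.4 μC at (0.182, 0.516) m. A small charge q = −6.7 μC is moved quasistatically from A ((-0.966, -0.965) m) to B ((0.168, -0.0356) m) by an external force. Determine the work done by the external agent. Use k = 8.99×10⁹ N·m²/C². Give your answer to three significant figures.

For quasistatic motion the external work equals the change in potential energy: W_ext = qΔV = q(V_B − V_A).
At A: distances to the source charges are 1.59 m, 1.68 m, 1.87 m; V_A = Σ kqᵢ/rᵢ = 4.14×10⁴ V.
At B: distances to the source charges are 1.07 m, 0.753 m, 0.552 m; V_B = Σ kqᵢ/rᵢ = 8.04×10⁴ V.
ΔV = V_B − V_A = 3.90×10⁴ V.
W_ext = qΔV = (-6.70×10⁻⁶ C)(3.90×10⁴ V) = -0.261 J.

-0.261 J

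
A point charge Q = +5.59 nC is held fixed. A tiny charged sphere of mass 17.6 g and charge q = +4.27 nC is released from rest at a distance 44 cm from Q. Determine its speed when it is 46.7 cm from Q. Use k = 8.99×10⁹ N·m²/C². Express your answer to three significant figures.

1.79×10⁻³ m/s

Only the electrostatic force acts, so mechanical energy is conserved: ½mv² = U₁ − U₂ = kQq(1/r₁ − 1/r₂).
U₁ − U₂ = (8.99×10⁹ N·m²/C²)(5.59×10⁻⁹ C)(4.27×10⁻⁹ C)(1/0.440 − 1/0.467) = 2.82×10⁻⁸ J.
v = √(2·2.82×10⁻⁸/0.0176) = 1.79×10⁻³ m/s.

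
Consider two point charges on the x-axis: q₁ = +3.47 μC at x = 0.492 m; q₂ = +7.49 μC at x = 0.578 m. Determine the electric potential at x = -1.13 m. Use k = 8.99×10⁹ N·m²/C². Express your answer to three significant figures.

The total potential is the scalar sum of each charge's contribution, V = Σ kqᵢ/rᵢ.
Distances from the field point to each charge: r₁ = 1.62 m, r₂ = 1.71 m.
V = k[(3.47×10⁻⁶)/(1.62) + (7.49×10⁻⁶)/(1.71)] = 5.87×10⁴ V.

5.87×10⁴ V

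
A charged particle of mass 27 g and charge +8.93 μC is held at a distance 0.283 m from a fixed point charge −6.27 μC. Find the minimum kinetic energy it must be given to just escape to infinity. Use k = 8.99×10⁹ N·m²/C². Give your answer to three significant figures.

To just escape, total mechanical energy must reach zero at infinity: ½mv²_min + U = 0, so ½mv²_min = −U = |kQq|/r.
|U| = |kQq|/r = (8.99×10⁹ N·m²/C²)(6.27×10⁻⁶)(8.93×10⁻⁶)/(0.283) = 1.78 J.

1.78 J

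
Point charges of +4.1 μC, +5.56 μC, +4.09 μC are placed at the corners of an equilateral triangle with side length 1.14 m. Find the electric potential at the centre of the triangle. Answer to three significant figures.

1.88×10⁵ V

The total potential is the scalar sum of each charge's contribution, V = Σ kqᵢ/rᵢ.
The distance from each vertex to the centroid is a/√3 = 0.658 m.
V = k[(4.10×10⁻⁶)/(0.658) + (5.56×10⁻⁶)/(0.658) + (4.09×10⁻⁶)/(0.658)] = 1.88×10⁵ V.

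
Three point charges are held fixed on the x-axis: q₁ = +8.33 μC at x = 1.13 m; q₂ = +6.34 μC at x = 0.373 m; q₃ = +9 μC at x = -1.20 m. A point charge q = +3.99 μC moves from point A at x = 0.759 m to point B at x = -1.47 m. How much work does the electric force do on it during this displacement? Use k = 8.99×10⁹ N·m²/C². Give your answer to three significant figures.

0.125 J

The work done by the electric force is W_field = −ΔU = −q(V_B − V_A) = q(V_A − V_B).
At A: distances to the source charges are 0.371 m, 0.386 m, 1.96 m; V_A = Σ kqᵢ/rᵢ = 3.91×10⁵ V.
At B: distances to the source charges are 2.60 m, 1.84 m, 0.270 m; V_B = Σ kqᵢ/rᵢ = 3.59×10⁵ V.
ΔV = V_B − V_A = -3.14×10⁴ V.
W_field = −qΔV = −(3.99×10⁻⁶ C)(-3.14×10⁴ V) = 0.125 J.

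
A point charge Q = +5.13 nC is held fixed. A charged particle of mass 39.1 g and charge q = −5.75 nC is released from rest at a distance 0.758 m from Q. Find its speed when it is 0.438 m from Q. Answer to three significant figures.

Only the electrostatic force acts, so mechanical energy is conserved: ½mv² = U₁ − U₂ = kQq(1/r₁ − 1/r₂).
U₁ − U₂ = (8.99×10⁹ N·m²/C²)(5.13×10⁻⁹ C)(-5.75×10⁻⁹ C)(1/0.758 − 1/0.438) = 2.56×10⁻⁷ J.
v = √(2·2.56×10⁻⁷/0.0391) = 3.62×10⁻³ m/s.

3.62×10⁻³ m/s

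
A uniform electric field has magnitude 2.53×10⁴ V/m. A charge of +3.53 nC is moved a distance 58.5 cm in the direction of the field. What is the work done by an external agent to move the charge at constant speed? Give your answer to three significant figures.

-5.22×10⁻⁵ J

The potential change for a displacement 58.5 cm in the direction of the field is ΔV = −Ed = -1.48×10⁴ V.
W_ext = qΔV = -5.22×10⁻⁵ J.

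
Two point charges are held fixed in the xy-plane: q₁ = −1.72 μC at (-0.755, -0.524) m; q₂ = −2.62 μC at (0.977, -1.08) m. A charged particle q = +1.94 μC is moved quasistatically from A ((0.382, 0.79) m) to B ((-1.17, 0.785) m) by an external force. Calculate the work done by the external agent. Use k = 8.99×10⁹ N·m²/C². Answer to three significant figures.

2.64×10⁻³ J

For quasistatic motion the external work equals the change in potential energy: W_ext = qΔV = q(V_B − V_A).
At A: distances to the source charges are 1.74 m, 1.96 m; V_A = Σ kqᵢ/rᵢ = -2.09×10⁴ V.
At B: distances to the source charges are 1.37 m, 2.84 m; V_B = Σ kqᵢ/rᵢ = -1.95×10⁴ V.
ΔV = V_B − V_A = 1360 V.
W_ext = qΔV = (1.94×10⁻⁶ C)(1360 V) = 2.64×10⁻³ J.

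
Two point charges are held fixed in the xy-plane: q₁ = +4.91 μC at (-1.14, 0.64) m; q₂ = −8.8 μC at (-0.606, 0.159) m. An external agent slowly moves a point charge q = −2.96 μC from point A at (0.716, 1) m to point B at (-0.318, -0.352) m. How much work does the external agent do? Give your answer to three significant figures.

For quasistatic motion the external work equals the change in potential energy: W_ext = qΔV = q(V_B − V_A).
At A: distances to the source charges are 1.89 m, 1.57 m; V_A = Σ kqᵢ/rᵢ = -2.71×10⁴ V.
At B: distances to the source charges are 1.29 m, 0.587 m; V_B = Σ kqᵢ/rᵢ = -1.01×10⁵ V.
ΔV = V_B − V_A = -7.35×10⁴ V.
W_ext = qΔV = (-2.96×10⁻⁶ C)(-7.35×10⁴ V) = 0.217 J.

0.217 J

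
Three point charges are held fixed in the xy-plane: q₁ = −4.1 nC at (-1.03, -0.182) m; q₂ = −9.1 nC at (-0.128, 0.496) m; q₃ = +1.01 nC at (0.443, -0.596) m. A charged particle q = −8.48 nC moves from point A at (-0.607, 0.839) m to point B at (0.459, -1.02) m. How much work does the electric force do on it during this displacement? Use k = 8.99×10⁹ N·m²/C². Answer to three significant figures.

9.89×10⁻⁷ J

The work done by the electric force is W_field = −ΔU = −q(V_B − V_A) = q(V_A − V_B).
At A: distances to the source charges are 1.11 m, 0.589 m, 1.78 m; V_A = Σ kqᵢ/rᵢ = -167 V.
At B: distances to the source charges are 1.71 m, 1.63 m, 0.424 m; V_B = Σ kqᵢ/rᵢ = -50.5 V.
ΔV = V_B − V_A = 117 V.
W_field = −qΔV = −(-8.48×10⁻⁹ C)(117 V) = 9.89×10⁻⁷ J.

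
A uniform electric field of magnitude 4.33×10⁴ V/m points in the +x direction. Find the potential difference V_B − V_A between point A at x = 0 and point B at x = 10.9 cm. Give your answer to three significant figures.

-4720 V

In a uniform field, potential decreases in the direction of E: V_B − V_A = −E·Δx.
V_B − V_A = −(4.33×10⁴ V/m)(0.109 m) = -4720 V.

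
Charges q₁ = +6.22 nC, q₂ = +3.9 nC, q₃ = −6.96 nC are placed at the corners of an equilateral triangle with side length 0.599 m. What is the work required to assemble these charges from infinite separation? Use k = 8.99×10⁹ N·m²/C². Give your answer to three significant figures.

-6.93×10⁻⁷ J

The assembly work is the sum of pairwise potential energies, U = Σ_{i<j} kqᵢqⱼ/rᵢⱼ.
All three pair separations equal the side length, 0.599 m.
U = (3.64×10⁻⁷) + (-6.50×10⁻⁷) + (-4.07×10⁻⁷) = -6.93×10⁻⁷ J.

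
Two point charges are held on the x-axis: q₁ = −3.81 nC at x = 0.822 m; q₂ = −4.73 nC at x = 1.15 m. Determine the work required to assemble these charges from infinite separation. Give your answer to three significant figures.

The work to assemble the configuration equals its total potential energy, U = Σ kqᵢqⱼ/rᵢⱼ over all pairs.
Pair separations: r₁₂ = 0.328 m.
U = (4.94×10⁻⁷) = 4.94×10⁻⁷ J.

4.94×10⁻⁷ J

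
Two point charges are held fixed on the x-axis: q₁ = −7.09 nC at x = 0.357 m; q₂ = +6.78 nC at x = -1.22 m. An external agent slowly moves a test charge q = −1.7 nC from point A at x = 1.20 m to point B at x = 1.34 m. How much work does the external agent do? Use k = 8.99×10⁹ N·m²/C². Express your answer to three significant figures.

-1.60×10⁻⁸ J

For quasistatic motion the external work equals the change in potential energy: W_ext = qΔV = q(V_B − V_A).
At A: distances to the source charges are 0.843 m, 2.42 m; V_A = Σ kqᵢ/rᵢ = -50.4 V.
At B: distances to the source charges are 0.983 m, 2.56 m; V_B = Σ kqᵢ/rᵢ = -41.0 V.
ΔV = V_B − V_A = 9.39 V.
W_ext = qΔV = (-1.70×10⁻⁹ C)(9.39 V) = -1.60×10⁻⁸ J.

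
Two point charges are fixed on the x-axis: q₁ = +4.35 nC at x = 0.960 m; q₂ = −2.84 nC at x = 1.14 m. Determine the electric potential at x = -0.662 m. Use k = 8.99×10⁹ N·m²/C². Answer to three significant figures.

9.94 V

The total potential is the scalar sum of each charge's contribution, V = Σ kqᵢ/rᵢ.
Distances from the field point to each charge: r₁ = 1.62 m, r₂ = 1.80 m.
V = k[(4.35×10⁻⁹)/(1.62) + (-2.84×10⁻⁹)/(1.80)] = 9.94 V.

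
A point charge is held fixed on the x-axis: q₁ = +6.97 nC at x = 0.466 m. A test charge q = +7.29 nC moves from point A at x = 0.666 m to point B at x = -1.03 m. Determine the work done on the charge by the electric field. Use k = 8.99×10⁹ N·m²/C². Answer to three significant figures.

The work done by the electric force is W_field = −ΔU = −q(V_B − V_A) = q(V_A − V_B).
At A: distance to the source charge is 0.200 m; V_A = kq₁/r = 313 V.
At B: distance to the source charge is 1.50 m; V_B = kq₁/r = 41.9 V.
ΔV = V_B − V_A = -271 V.
W_field = −qΔV = −(7.29×10⁻⁹ C)(-271 V) = 1.98×10⁻⁶ J.

1.98×10⁻⁶ J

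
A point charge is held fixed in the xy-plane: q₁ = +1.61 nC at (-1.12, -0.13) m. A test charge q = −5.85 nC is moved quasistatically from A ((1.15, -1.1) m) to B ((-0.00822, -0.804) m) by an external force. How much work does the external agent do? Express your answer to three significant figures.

For quasistatic motion the external work equals the change in potential energy: W_ext = qΔV = q(V_B − V_A).
At A: distance to the source charge is 2.47 m; V_A = kq₁/r = 5.86 V.
At B: distance to the source charge is 1.30 m; V_B = kq₁/r = 11.1 V.
ΔV = V_B − V_A = 5.27 V.
W_ext = qΔV = (-5.85×10⁻⁹ C)(5.27 V) = -3.08×10⁻⁸ J.

-3.08×10⁻⁸ J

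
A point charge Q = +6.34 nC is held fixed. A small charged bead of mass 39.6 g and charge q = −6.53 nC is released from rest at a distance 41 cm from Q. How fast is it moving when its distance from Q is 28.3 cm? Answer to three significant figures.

Only the electrostatic force acts, so mechanical energy is conserved: ½mv² = U₁ − U₂ = kQq(1/r₁ − 1/r₂).
U₁ − U₂ = (8.99×10⁹ N·m²/C²)(6.34×10⁻⁹ C)(-6.53×10⁻⁹ C)(1/0.410 − 1/0.283) = 4.07×10⁻⁷ J.
v = √(2·4.07×10⁻⁷/0.0396) = 4.54×10⁻³ m/s.

4.54×10⁻³ m/s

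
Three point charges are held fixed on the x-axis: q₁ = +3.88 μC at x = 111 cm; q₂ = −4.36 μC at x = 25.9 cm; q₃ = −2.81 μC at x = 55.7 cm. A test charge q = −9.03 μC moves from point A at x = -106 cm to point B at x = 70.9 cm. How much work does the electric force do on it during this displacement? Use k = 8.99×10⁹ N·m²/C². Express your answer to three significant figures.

-1.24 J

The work done by the electric force is W_field = −ΔU = −q(V_B − V_A) = q(V_A − V_B).
At A: distances to the source charges are 2.17 m, 1.32 m, 1.62 m; V_A = Σ kqᵢ/rᵢ = -2.93×10⁴ V.
At B: distances to the source charges are 0.401 m, 0.450 m, 0.152 m; V_B = Σ kqᵢ/rᵢ = -1.66×10⁵ V.
ΔV = V_B − V_A = -1.37×10⁵ V.
W_field = −qΔV = −(-9.03×10⁻⁶ C)(-1.37×10⁵ V) = -1.24 J.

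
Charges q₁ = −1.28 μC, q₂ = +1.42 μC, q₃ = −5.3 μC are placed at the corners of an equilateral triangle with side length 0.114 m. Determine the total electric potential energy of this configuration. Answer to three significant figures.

The work to assemble the configuration equals its total potential energy, U = Σ kqᵢqⱼ/rᵢⱼ over all pairs.
All three pair separations equal the side length, 0.114 m.
U = (-0.143) + (0.535) + (-0.593) = -0.202 J.

-0.202 J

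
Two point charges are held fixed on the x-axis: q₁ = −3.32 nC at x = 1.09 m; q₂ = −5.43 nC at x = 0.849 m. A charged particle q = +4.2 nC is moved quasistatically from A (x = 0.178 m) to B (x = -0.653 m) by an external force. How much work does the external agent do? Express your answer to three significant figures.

For quasistatic motion the external work equals the change in potential energy: W_ext = qΔV = q(V_B − V_A).
At A: distances to the source charges are 0.912 m, 0.671 m; V_A = Σ kqᵢ/rᵢ = -105 V.
At B: distances to the source charges are 1.74 m, 1.50 m; V_B = Σ kqᵢ/rᵢ = -49.6 V.
ΔV = V_B − V_A = 55.9 V.
W_ext = qΔV = (4.20×10⁻⁹ C)(55.9 V) = 2.35×10⁻⁷ J.

2.35×10⁻⁷ J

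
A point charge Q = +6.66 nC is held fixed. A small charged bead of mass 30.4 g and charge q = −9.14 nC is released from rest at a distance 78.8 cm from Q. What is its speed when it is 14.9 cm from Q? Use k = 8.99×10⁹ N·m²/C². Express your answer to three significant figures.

0.0140 m/s

Only the electrostatic force acts, so mechanical energy is conserved: ½mv² = U₁ − U₂ = kQq(1/r₁ − 1/r₂).
U₁ − U₂ = (8.99×10⁹ N·m²/C²)(6.66×10⁻⁹ C)(-9.14×10⁻⁹ C)(1/0.788 − 1/0.149) = 2.98×10⁻⁶ J.
v = √(2·2.98×10⁻⁶/0.0304) = 0.0140 m/s.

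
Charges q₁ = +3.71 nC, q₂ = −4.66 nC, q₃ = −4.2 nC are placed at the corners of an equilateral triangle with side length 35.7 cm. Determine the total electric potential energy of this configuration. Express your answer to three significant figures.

-3.35×10⁻⁷ J

The work to assemble the configuration equals its total potential energy, U = Σ kqᵢqⱼ/rᵢⱼ over all pairs.
All three pair separations equal the side length, 0.357 m.
U = (-4.35×10⁻⁷) + (-3.92×10⁻⁷) + (4.93×10⁻⁷) = -3.35×10⁻⁷ J.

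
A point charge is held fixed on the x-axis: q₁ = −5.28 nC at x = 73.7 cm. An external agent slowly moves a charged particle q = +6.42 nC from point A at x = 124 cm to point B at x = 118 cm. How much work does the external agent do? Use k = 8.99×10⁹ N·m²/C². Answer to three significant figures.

-8.21×10⁻⁸ J

For quasistatic motion the external work equals the change in potential energy: W_ext = qΔV = q(V_B − V_A).
At A: distance to the source charge is 0.503 m; V_A = kq₁/r = -94.4 V.
At B: distance to the source charge is 0.443 m; V_B = kq₁/r = -107 V.
ΔV = V_B − V_A = -12.8 V.
W_ext = qΔV = (6.42×10⁻⁹ C)(-12.8 V) = -8.21×10⁻⁸ J.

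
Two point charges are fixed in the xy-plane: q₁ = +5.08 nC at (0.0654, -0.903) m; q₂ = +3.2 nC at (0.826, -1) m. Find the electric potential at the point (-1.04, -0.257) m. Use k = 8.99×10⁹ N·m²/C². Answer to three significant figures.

50.0 V

Electric potential is a scalar, so the contributions from each charge add algebraically: V = Σ kqᵢ/rᵢ.
Distances from the field point to each charge: r₁ = 1.28 m, r₂ = 2.01 m.
V = k[(5.08×10⁻⁹)/(1.28) + (3.20×10⁻⁹)/(2.01)] = 50.0 V.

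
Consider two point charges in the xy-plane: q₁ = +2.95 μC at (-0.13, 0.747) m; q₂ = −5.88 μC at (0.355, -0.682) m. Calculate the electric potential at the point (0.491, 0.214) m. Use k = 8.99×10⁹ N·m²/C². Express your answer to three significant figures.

The total potential is the scalar sum of each charge's contribution, V = Σ kqᵢ/rᵢ.
Distances from the field point to each charge: r₁ = 0.818 m, r₂ = 0.906 m.
V = k[(2.95×10⁻⁶)/(0.818) + (-5.88×10⁻⁶)/(0.906)] = -2.59×10⁴ V.

-2.59×10⁴ V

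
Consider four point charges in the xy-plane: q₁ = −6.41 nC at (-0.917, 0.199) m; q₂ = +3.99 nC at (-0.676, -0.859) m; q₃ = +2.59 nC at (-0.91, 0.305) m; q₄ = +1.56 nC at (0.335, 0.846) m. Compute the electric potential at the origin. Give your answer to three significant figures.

The total potential is the scalar sum of each charge's contribution, V = Σ kqᵢ/rᵢ.
Distances from the field point to each charge: r₁ = 0.938 m, r₂ = 1.09 m, r₃ = 0.960 m, r₄ = 0.910 m.
V = k[(-6.41×10⁻⁹)/(0.938) + (3.99×10⁻⁹)/(1.09) + (2.59×10⁻⁹)/(0.960) + (1.56×10⁻⁹)/(0.910)] = 11.1 V.

11.1 V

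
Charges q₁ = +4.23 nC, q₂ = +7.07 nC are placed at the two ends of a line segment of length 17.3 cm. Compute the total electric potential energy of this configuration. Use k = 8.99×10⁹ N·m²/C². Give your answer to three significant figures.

The assembly work is the sum of pairwise potential energies, U = Σ_{i<j} kqᵢqⱼ/rᵢⱼ.
The separation is r = 0.173 m.
U = (1.55×10⁻⁶) = 1.55×10⁻⁶ J.

1.55×10⁻⁶ J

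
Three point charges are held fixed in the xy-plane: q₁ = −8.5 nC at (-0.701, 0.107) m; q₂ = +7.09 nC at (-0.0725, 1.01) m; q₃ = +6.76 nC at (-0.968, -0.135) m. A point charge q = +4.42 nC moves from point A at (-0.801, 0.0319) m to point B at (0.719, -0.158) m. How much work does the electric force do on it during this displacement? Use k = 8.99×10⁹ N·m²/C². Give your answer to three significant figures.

The work done by the electric force is W_field = −ΔU = −q(V_B − V_A) = q(V_A − V_B).
At A: distances to the source charges are 0.125 m, 1.22 m, 0.236 m; V_A = Σ kqᵢ/rᵢ = -301 V.
At B: distances to the source charges are 1.44 m, 1.41 m, 1.69 m; V_B = Σ kqᵢ/rᵢ = 28.3 V.
ΔV = V_B − V_A = 330 V.
W_field = −qΔV = −(4.42×10⁻⁹ C)(330 V) = -1.46×10⁻⁶ J.

-1.46×10⁻⁶ J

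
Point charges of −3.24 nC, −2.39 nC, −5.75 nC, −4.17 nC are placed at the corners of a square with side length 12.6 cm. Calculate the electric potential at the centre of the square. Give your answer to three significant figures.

-1570 V

Electric potential is a scalar, so the contributions from each charge add algebraically: V = Σ kqᵢ/rᵢ.
The distance from each corner to the centre is a√2/2 = 0.0891 m.
V = k[(-3.24×10⁻⁹)/(0.0891) + (-2.39×10⁻⁹)/(0.0891) + (-5.75×10⁻⁹)/(0.0891) + (-4.17×10⁻⁹)/(0.0891)] = -1570 V.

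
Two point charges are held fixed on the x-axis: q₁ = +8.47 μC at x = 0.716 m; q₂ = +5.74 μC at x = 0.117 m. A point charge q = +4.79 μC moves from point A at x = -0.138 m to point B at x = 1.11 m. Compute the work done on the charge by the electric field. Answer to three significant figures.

0.222 J

The work done by the electric force is W_field = −ΔU = −q(V_B − V_A) = q(V_A − V_B).
At A: distances to the source charges are 0.854 m, 0.255 m; V_A = Σ kqᵢ/rᵢ = 2.92×10⁵ V.
At B: distances to the source charges are 0.394 m, 0.993 m; V_B = Σ kqᵢ/rᵢ = 2.45×10⁵ V.
ΔV = V_B − V_A = -4.63×10⁴ V.
W_field = −qΔV = −(4.79×10⁻⁶ C)(-4.63×10⁴ V) = 0.222 J.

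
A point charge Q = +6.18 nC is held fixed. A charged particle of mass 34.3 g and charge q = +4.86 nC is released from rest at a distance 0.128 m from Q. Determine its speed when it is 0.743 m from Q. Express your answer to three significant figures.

0.0101 m/s

Only the electrostatic force acts, so mechanical energy is conserved: ½mv² = U₁ − U₂ = kQq(1/r₁ − 1/r₂).
U₁ − U₂ = (8.99×10⁹ N·m²/C²)(6.18×10⁻⁹ C)(4.86×10⁻⁹ C)(1/0.128 − 1/0.743) = 1.75×10⁻⁶ J.
v = √(2·1.75×10⁻⁶/0.0343) = 0.0101 m/s.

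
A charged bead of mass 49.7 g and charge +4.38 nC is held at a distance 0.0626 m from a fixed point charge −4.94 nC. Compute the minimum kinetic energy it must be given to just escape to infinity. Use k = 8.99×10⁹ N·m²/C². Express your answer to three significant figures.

To just escape, total mechanical energy must reach zero at infinity: ½mv²_min + U = 0, so ½mv²_min = −U = |kQq|/r.
|U| = |kQq|/r = (8.99×10⁹ N·m²/C²)(4.94×10⁻⁹)(4.38×10⁻⁹)/(0.0626) = 3.11×10⁻⁶ J.

3.11×10⁻⁶ J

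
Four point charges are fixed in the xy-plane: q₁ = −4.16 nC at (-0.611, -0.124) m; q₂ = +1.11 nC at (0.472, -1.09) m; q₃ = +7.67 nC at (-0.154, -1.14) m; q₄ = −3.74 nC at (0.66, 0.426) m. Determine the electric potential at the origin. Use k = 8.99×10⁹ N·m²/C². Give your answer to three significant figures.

The total potential is the scalar sum of each charge's contribution, V = Σ kqᵢ/rᵢ.
Distances from the field point to each charge: r₁ = 0.623 m, r₂ = 1.19 m, r₃ = 1.15 m, r₄ = 0.786 m.
V = k[(-4.16×10⁻⁹)/(0.623) + (1.11×10⁻⁹)/(1.19) + (7.67×10⁻⁹)/(1.15) + (-3.74×10⁻⁹)/(0.786)] = -34.4 V.

-34.4 V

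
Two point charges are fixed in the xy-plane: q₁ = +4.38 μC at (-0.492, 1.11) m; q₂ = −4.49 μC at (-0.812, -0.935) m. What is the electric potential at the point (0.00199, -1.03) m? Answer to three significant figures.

Electric potential is a scalar, so the contributions from each charge add algebraically: V = Σ kqᵢ/rᵢ.
Distances from the field point to each charge: r₁ = 2.20 m, r₂ = 0.820 m.
V = k[(4.38×10⁻⁶)/(2.20) + (-4.49×10⁻⁶)/(0.820)] = -3.13×10⁴ V.

-3.13×10⁴ V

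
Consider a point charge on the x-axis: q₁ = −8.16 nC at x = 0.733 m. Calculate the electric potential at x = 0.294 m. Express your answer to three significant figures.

Electric potential is a scalar, so the contributions from each charge add algebraically: V = Σ kqᵢ/rᵢ.
V = k[(-8.16×10⁻⁹)/(0.439)] = -167 V.

-167 V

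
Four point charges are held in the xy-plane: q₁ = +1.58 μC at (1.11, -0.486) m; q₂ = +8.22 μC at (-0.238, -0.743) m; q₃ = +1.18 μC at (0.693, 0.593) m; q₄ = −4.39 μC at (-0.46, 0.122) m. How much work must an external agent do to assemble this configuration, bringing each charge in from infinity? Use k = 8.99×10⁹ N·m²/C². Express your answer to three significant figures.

-0.285 J

The assembly work is the sum of pairwise potential energies, U = Σ_{i<j} kqᵢqⱼ/rᵢⱼ.
Pair separations: r₁₂ = 1.37 m, r₁₃ = 1.16 m, r₁₄ = 1.68 m, r₂₃ = 1.63 m, r₂₄ = 0.893 m, r₃₄ = 1.25 m.
Summing all 6 pair terms gives U = -0.285 J.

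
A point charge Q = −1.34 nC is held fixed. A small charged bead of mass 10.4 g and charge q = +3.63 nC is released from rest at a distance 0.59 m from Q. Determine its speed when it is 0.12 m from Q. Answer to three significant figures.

7.47×10⁻³ m/s

Only the electrostatic force acts, so mechanical energy is conserved: ½mv² = U₁ − U₂ = kQq(1/r₁ − 1/r₂).
U₁ − U₂ = (8.99×10⁹ N·m²/C²)(-1.34×10⁻⁹ C)(3.63×10⁻⁹ C)(1/0.590 − 1/0.120) = 2.90×10⁻⁷ J.
v = √(2·2.90×10⁻⁷/0.0104) = 7.47×10⁻³ m/s.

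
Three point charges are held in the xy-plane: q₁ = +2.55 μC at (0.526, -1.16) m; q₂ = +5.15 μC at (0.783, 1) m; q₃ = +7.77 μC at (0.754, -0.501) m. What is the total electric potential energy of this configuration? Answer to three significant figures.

0.549 J

The work to assemble the configuration equals its total potential energy, U = Σ kqᵢqⱼ/rᵢⱼ over all pairs.
Pair separations: r₁₂ = 2.18 m, r₁₃ = 0.697 m, r₂₃ = 1.50 m.
U = (0.0543) + (0.255) + (0.240) = 0.549 J.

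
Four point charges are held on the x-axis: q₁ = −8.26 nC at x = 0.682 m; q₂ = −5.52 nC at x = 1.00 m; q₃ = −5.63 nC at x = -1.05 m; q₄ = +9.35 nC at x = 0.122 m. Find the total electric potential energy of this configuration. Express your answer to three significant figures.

The work to assemble the configuration equals its total potential energy, U = Σ kqᵢqⱼ/rᵢⱼ over all pairs.
Pair separations: r₁₂ = 0.318 m, r₁₃ = 1.73 m, r₁₄ = 0.560 m, r₂₃ = 2.05 m, r₂₄ = 0.878 m, r₃₄ = 1.17 m.
Summing all 6 pair terms gives U = -5.05×10⁻⁷ J.

-5.05×10⁻⁷ J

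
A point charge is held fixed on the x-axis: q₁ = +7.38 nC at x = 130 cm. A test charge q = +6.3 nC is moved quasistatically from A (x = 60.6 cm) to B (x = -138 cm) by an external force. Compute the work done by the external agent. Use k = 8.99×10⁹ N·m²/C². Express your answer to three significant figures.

For quasistatic motion the external work equals the change in potential energy: W_ext = qΔV = q(V_B − V_A).
At A: distance to the source charge is 0.694 m; V_A = kq₁/r = 95.6 V.
At B: distance to the source charge is 2.68 m; V_B = kq₁/r = 24.8 V.
ΔV = V_B − V_A = -70.8 V.
W_ext = qΔV = (6.30×10⁻⁹ C)(-70.8 V) = -4.46×10⁻⁷ J.

-4.46×10⁻⁷ J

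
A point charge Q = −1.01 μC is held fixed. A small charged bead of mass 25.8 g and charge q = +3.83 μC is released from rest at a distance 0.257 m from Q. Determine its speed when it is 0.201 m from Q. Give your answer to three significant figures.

1.71 m/s

Only the electrostatic force acts, so mechanical energy is conserved: ½mv² = U₁ − U₂ = kQq(1/r₁ − 1/r₂).
U₁ − U₂ = (8.99×10⁹ N·m²/C²)(-1.01×10⁻⁶ C)(3.83×10⁻⁶ C)(1/0.257 − 1/0.201) = 0.0377 J.
v = √(2·0.0377/0.0258) = 1.71 m/s.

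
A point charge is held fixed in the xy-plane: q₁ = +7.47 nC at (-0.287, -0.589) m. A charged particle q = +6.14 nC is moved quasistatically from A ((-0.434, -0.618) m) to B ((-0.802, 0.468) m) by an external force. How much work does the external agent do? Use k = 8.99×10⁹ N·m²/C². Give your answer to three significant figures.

For quasistatic motion the external work equals the change in potential energy: W_ext = qΔV = q(V_B − V_A).
At A: distance to the source charge is 0.150 m; V_A = kq₁/r = 448 V.
At B: distance to the source charge is 1.18 m; V_B = kq₁/r = 57.1 V.
ΔV = V_B − V_A = -391 V.
W_ext = qΔV = (6.14×10⁻⁹ C)(-391 V) = -2.40×10⁻⁶ J.

-2.40×10⁻⁶ J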